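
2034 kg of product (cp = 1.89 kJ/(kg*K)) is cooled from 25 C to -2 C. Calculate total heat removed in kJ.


dT = 25 - (-2) = 27 K
Q = m * cp * dT = 2034 * 1.89 * 27
Q = 103795 kJ

103795


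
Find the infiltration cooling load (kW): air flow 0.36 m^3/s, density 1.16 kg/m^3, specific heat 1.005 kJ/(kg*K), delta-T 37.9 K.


Q = V_dot * rho * cp * dT
Q = 0.36 * 1.16 * 1.005 * 37.9
Q = 15.906 kW

15.906


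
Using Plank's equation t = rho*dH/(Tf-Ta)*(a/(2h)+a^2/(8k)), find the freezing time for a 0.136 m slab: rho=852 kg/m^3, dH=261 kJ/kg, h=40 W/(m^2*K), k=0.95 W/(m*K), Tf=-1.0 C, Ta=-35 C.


dT = -1.0 - (-35) = 34.0 K
term1 = a/(2h) = 0.136/(2*40) = 0.0017
term2 = a^2/(8k) = 0.136^2/(8*0.95) = 0.002433684211
t = rho*dH*1000/dT * (term1 + term2)
t = 852*261*1000/34.0 * (0.0017 + 0.002433684211)
t = 27036 s

27036


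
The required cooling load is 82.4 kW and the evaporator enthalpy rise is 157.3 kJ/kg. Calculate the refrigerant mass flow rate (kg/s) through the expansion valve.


m_dot = Q / dh
m_dot = 82.4 / 157.3
m_dot = 0.5238 kg/s

0.5238


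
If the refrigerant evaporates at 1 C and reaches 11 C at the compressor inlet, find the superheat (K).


Superheat = T_suction - T_evap
Superheat = 11 - (1)
Superheat = 10 K

10


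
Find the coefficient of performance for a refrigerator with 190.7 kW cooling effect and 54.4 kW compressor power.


COP = Q_evap / W
COP = 190.7 / 54.4
COP = 3.506

3.506


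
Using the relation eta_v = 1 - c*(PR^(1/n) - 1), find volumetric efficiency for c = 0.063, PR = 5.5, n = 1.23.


PR^(1/n) = 5.5^(1/1.23) = 3.998719
eta_v = 1 - 0.063 * (3.998719 - 1)
eta_v = 0.8111

0.8111


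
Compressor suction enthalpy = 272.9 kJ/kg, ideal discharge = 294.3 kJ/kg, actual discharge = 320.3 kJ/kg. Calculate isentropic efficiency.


dh_ideal = 294.3 - 272.9 = 21.4 kJ/kg
dh_actual = 320.3 - 272.9 = 47.4 kJ/kg
eta_s = dh_ideal / dh_actual = 21.4 / 47.4
eta_s = 0.4515

0.4515


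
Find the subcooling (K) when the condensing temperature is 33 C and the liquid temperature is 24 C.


Subcooling = T_cond - T_liquid
Subcooling = 33 - 24
Subcooling = 9 K

9


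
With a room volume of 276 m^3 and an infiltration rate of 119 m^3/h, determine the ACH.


ACH = flow / volume
ACH = 119 / 276
ACH = 0.431

0.431


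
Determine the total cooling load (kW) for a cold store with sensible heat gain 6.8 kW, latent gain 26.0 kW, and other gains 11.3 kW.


Q_total = Q_s + Q_l + Q_misc
Q_total = 6.8 + 26.0 + 11.3
Q_total = 44.1 kW

44.1


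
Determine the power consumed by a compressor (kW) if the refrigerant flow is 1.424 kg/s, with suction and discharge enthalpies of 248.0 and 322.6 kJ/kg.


dh = 322.6 - 248.0 = 74.6 kJ/kg
W = m_dot * dh = 1.424 * 74.6 = 106.23 kW

106.23


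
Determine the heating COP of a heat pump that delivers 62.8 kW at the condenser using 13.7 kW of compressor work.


COP_hp = Q_cond / W
COP_hp = 62.8 / 13.7
COP_hp = 4.584

4.584


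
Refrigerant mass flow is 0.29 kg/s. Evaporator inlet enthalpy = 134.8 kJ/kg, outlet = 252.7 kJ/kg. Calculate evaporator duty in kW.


dh = 252.7 - 134.8 = 117.9 kJ/kg
Q_evap = m_dot * dh = 0.29 * 117.9
Q_evap = 34.19 kW

34.19


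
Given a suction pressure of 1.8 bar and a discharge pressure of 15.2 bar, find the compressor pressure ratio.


PR = P_high / P_low
PR = 15.2 / 1.8
PR = 8.444

8.444


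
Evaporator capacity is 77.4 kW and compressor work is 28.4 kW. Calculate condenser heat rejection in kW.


Q_cond = Q_evap + W
Q_cond = 77.4 + 28.4
Q_cond = 105.8 kW

105.8


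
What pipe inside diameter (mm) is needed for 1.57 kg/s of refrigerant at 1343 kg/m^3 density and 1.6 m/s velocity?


A = m_dot / (rho * v) = 1.57 / (1343 * 1.6) = 0.0007306403574 m^2
d = sqrt(4*A/pi) * 1000
d = 30.5 mm

30.5


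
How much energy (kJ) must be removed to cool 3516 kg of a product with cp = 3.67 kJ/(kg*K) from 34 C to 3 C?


dT = 34 - (3) = 31 K
Q = m * cp * dT = 3516 * 3.67 * 31
Q = 400015 kJ

400015


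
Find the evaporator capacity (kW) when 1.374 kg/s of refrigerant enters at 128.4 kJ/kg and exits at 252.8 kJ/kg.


dh = 252.8 - 128.4 = 124.4 kJ/kg
Q_evap = m_dot * dh = 1.374 * 124.4
Q_evap = 170.93 kW

170.93


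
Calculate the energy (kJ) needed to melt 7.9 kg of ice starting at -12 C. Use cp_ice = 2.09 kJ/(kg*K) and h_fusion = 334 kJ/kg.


Sensible heat = cp * dT = 2.09 * 12 = 25.08 kJ/kg
Total per kg = 25.08 + 334 = 359.08 kJ/kg
Q = m * total = 7.9 * 359.08
Q = 2836.7 kJ

2836.7


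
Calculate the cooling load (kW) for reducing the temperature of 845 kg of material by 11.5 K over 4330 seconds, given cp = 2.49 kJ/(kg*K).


Q = m * cp * dT / t
Q = 845 * 2.49 * 11.5 / 4330
Q = 5.588 kW

5.588


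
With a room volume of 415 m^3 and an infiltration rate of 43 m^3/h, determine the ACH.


ACH = flow / volume
ACH = 43 / 415
ACH = 0.104

0.104


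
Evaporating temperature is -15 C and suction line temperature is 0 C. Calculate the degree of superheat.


Superheat = T_suction - T_evap
Superheat = 0 - (-15)
Superheat = 15 K

15


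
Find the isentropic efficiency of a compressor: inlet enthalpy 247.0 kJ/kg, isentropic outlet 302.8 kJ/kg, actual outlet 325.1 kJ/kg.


dh_ideal = 302.8 - 247.0 = 55.8 kJ/kg
dh_actual = 325.1 - 247.0 = 78.1 kJ/kg
eta_s = dh_ideal / dh_actual = 55.8 / 78.1
eta_s = 0.7145

0.7145


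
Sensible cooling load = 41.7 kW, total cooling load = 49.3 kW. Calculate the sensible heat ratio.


SHR = Q_sensible / Q_total
SHR = 41.7 / 49.3
SHR = 0.846

0.846


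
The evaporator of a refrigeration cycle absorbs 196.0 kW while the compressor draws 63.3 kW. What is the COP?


COP = Q_evap / W
COP = 196.0 / 63.3
COP = 3.096

3.096


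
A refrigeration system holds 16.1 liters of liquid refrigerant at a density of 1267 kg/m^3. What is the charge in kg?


Charge = V * rho / 1000
Charge = 16.1 * 1267 / 1000
Charge = 20.4 kg

20.4


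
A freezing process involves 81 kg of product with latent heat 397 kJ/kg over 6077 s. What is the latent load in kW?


Q_lat = m * h_fg / t
Q_lat = 81 * 397 / 6077
Q_lat = 5.29 kW

5.29


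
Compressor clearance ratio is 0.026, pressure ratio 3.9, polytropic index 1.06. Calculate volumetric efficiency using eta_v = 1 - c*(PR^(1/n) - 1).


PR^(1/n) = 3.9^(1/1.06) = 3.61083896
eta_v = 1 - 0.026 * (3.61083896 - 1)
eta_v = 0.9321

0.9321


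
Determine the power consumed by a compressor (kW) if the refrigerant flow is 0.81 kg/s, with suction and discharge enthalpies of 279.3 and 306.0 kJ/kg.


dh = 306.0 - 279.3 = 26.7 kJ/kg
W = m_dot * dh = 0.81 * 26.7 = 21.63 kW

21.63


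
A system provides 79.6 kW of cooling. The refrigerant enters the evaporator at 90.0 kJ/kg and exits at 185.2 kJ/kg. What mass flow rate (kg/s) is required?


dh = 185.2 - 90.0 = 95.2 kJ/kg
m_dot = Q / dh = 79.6 / 95.2 = 0.8361 kg/s

0.8361


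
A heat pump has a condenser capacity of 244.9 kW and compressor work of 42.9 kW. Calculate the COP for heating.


COP_hp = Q_cond / W
COP_hp = 244.9 / 42.9
COP_hp = 5.709

5.709


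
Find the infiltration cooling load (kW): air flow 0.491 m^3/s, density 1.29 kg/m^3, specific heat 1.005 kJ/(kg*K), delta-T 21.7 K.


Q = V_dot * rho * cp * dT
Q = 0.491 * 1.29 * 1.005 * 21.7
Q = 13.813 kW

13.813


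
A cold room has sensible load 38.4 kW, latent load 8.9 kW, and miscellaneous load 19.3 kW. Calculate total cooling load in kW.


Q_total = Q_s + Q_l + Q_misc
Q_total = 38.4 + 8.9 + 19.3
Q_total = 66.6 kW

66.6


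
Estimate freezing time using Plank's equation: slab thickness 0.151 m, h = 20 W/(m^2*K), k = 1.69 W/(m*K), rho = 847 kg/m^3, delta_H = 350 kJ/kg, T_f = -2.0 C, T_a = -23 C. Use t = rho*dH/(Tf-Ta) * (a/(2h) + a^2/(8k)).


dT = -2.0 - (-23) = 21.0 K
term1 = a/(2h) = 0.151/(2*20) = 0.003775
term2 = a^2/(8k) = 0.151^2/(8*1.69) = 0.001686464497
t = rho*dH*1000/dT * (term1 + term2)
t = 847*350*1000/21.0 * (0.003775 + 0.001686464497)
t = 77098 s

77098


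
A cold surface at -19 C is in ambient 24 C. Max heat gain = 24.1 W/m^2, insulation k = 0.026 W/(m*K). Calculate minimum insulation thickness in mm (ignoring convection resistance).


dT = 24 - (-19) = 43 K
thickness = k * dT / q_max * 1000
thickness = 0.026 * 43 / 24.1 * 1000
thickness = 46.4 mm

46.4


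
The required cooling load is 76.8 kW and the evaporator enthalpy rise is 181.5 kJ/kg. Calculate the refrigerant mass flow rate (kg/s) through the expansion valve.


m_dot = Q / dh
m_dot = 76.8 / 181.5
m_dot = 0.4231 kg/s

0.4231


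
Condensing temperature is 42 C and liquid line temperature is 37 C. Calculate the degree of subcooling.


Subcooling = T_cond - T_liquid
Subcooling = 42 - 37
Subcooling = 5 K

5


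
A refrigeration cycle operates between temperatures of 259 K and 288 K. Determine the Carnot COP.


dT = 288 - 259 = 29 K
COP_carnot = T_cold / dT = 259 / 29
COP_carnot = 8.931

8.931


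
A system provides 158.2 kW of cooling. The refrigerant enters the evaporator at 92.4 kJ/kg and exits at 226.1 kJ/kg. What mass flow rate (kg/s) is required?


dh = 226.1 - 92.4 = 133.7 kJ/kg
m_dot = Q / dh = 158.2 / 133.7 = 1.1832 kg/s

1.1832


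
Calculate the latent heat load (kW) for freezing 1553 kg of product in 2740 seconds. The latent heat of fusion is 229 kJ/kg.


Q_lat = m * h_fg / t
Q_lat = 1553 * 229 / 2740
Q_lat = 129.79 kW

129.79


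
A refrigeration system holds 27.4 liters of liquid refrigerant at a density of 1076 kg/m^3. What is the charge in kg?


Charge = V * rho / 1000
Charge = 27.4 * 1076 / 1000
Charge = 29.48 kg

29.48


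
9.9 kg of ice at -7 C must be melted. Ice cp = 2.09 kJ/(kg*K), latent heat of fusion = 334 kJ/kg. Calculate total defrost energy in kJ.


Sensible heat = cp * dT = 2.09 * 7 = 14.63 kJ/kg
Total per kg = 14.63 + 334 = 348.63 kJ/kg
Q = m * total = 9.9 * 348.63
Q = 3451.4 kJ

3451.4


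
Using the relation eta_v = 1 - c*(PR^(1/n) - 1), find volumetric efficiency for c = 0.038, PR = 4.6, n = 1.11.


PR^(1/n) = 4.6^(1/1.11) = 3.95438662
eta_v = 1 - 0.038 * (3.95438662 - 1)
eta_v = 0.8877

0.8877


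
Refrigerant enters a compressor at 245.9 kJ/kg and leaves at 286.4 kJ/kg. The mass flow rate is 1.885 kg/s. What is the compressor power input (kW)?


dh = 286.4 - 245.9 = 40.5 kJ/kg
W = m_dot * dh = 1.885 * 40.5 = 76.34 kW

76.34


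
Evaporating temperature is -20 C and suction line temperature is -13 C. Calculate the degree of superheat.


Superheat = T_suction - T_evap
Superheat = -13 - (-20)
Superheat = 7 K

7


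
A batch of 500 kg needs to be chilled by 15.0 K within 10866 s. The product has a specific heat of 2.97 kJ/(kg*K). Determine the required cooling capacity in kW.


Q = m * cp * dT / t
Q = 500 * 2.97 * 15.0 / 10866
Q = 2.05 kW

2.05


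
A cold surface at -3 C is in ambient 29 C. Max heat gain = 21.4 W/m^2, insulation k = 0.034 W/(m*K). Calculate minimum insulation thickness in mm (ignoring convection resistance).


dT = 29 - (-3) = 32 K
thickness = k * dT / q_max * 1000
thickness = 0.034 * 32 / 21.4 * 1000
thickness = 50.8 mm

50.8


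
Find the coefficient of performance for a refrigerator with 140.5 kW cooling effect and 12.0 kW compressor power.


COP = Q_evap / W
COP = 140.5 / 12.0
COP = 11.708

11.708


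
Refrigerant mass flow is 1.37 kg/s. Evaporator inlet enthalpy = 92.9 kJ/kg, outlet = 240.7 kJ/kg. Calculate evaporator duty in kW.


dh = 240.7 - 92.9 = 147.8 kJ/kg
Q_evap = m_dot * dh = 1.37 * 147.8
Q_evap = 202.49 kW

202.49


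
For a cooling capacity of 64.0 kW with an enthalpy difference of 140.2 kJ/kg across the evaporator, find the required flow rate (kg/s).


m_dot = Q / dh
m_dot = 64.0 / 140.2
m_dot = 0.4565 kg/s

0.4565


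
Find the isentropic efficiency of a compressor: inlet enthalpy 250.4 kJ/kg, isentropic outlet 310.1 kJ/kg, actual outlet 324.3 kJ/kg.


dh_ideal = 310.1 - 250.4 = 59.7 kJ/kg
dh_actual = 324.3 - 250.4 = 73.9 kJ/kg
eta_s = dh_ideal / dh_actual = 59.7 / 73.9
eta_s = 0.8078

0.8078


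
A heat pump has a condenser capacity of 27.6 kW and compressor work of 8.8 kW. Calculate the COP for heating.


COP_hp = Q_cond / W
COP_hp = 27.6 / 8.8
COP_hp = 3.136

3.136


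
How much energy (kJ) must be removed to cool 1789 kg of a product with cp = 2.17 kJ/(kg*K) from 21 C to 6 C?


dT = 21 - (6) = 15 K
Q = m * cp * dT = 1789 * 2.17 * 15
Q = 58232 kJ

58232


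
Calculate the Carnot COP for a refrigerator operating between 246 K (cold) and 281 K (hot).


dT = 281 - 246 = 35 K
COP_carnot = T_cold / dT = 246 / 35
COP_carnot = 7.029

7.029


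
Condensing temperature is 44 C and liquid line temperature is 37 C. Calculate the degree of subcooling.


Subcooling = T_cond - T_liquid
Subcooling = 44 - 37
Subcooling = 7 K

7


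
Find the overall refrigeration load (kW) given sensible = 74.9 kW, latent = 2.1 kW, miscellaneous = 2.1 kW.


Q_total = Q_s + Q_l + Q_misc
Q_total = 74.9 + 2.1 + 2.1
Q_total = 79.1 kW

79.1


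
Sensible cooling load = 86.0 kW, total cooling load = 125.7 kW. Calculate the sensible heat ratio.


SHR = Q_sensible / Q_total
SHR = 86.0 / 125.7
SHR = 0.684

0.684


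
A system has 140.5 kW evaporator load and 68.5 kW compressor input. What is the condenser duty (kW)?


Q_cond = Q_evap + W
Q_cond = 140.5 + 68.5
Q_cond = 209.0 kW

209.0


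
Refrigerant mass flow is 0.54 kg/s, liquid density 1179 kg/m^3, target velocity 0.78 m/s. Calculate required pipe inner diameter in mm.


A = m_dot / (rho * v) = 0.54 / (1179 * 0.78) = 0.0005871990605 m^2
d = sqrt(4*A/pi) * 1000
d = 27.3 mm

27.3


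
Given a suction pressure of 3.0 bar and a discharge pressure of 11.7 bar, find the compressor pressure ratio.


PR = P_high / P_low
PR = 11.7 / 3.0
PR = 3.9

3.9


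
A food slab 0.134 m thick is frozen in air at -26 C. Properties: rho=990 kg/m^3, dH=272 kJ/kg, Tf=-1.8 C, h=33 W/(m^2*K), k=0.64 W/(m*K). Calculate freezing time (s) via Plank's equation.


dT = -1.8 - (-26) = 24.2 K
term1 = a/(2h) = 0.134/(2*33) = 0.00203030303
term2 = a^2/(8k) = 0.134^2/(8*0.64) = 0.00350703125
t = rho*dH*1000/dT * (term1 + term2)
t = 990*272*1000/24.2 * (0.00203030303 + 0.00350703125)
t = 61615 s

61615


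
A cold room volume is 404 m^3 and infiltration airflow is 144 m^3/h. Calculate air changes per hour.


ACH = flow / volume
ACH = 144 / 404
ACH = 0.356

0.356


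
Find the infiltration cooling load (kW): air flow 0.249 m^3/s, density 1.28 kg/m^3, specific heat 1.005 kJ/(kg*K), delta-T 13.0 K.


Q = V_dot * rho * cp * dT
Q = 0.249 * 1.28 * 1.005 * 13.0
Q = 4.164 kW

4.164


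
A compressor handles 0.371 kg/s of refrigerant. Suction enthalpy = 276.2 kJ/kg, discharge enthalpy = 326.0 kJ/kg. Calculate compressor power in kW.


dh = 326.0 - 276.2 = 49.8 kJ/kg
W = m_dot * dh = 0.371 * 49.8 = 18.48 kW

18.48


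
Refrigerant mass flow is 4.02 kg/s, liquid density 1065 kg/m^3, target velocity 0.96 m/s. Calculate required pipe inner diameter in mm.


A = m_dot / (rho * v) = 4.02 / (1065 * 0.96) = 0.003931924883 m^2
d = sqrt(4*A/pi) * 1000
d = 70.8 mm

70.8


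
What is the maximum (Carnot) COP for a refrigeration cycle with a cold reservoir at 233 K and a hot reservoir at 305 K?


dT = 305 - 233 = 72 K
COP_carnot = T_cold / dT = 233 / 72
COP_carnot = 3.236

3.236


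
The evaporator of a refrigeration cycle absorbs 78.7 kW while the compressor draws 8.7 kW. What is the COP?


COP = Q_evap / W
COP = 78.7 / 8.7
COP = 9.046

9.046


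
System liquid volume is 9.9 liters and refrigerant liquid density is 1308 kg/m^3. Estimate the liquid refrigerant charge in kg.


Charge = V * rho / 1000
Charge = 9.9 * 1308 / 1000
Charge = 12.95 kg

12.95


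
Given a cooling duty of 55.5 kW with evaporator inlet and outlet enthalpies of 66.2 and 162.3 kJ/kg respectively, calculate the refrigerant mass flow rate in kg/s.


dh = 162.3 - 66.2 = 96.1 kJ/kg
m_dot = Q / dh = 55.5 / 96.1 = 0.5775 kg/s

0.5775


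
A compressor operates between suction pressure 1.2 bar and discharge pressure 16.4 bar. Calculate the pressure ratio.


PR = P_high / P_low
PR = 16.4 / 1.2
PR = 13.667

13.667


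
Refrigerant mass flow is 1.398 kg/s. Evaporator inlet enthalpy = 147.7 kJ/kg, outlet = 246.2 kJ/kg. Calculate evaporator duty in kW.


dh = 246.2 - 147.7 = 98.5 kJ/kg
Q_evap = m_dot * dh = 1.398 * 98.5
Q_evap = 137.7 kW

137.7


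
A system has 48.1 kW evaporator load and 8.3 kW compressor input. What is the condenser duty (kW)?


Q_cond = Q_evap + W
Q_cond = 48.1 + 8.3
Q_cond = 56.4 kW

56.4


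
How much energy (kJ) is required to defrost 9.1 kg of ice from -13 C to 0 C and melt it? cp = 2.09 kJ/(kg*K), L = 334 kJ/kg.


Sensible heat = cp * dT = 2.09 * 13 = 27.17 kJ/kg
Total per kg = 27.17 + 334 = 361.17 kJ/kg
Q = m * total = 9.1 * 361.17
Q = 3286.6 kJ

3286.6


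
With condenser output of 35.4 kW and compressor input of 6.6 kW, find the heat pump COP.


COP_hp = Q_cond / W
COP_hp = 35.4 / 6.6
COP_hp = 5.364

5.364


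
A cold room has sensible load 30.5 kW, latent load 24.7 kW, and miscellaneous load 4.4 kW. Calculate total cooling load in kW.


Q_total = Q_s + Q_l + Q_misc
Q_total = 30.5 + 24.7 + 4.4
Q_total = 59.6 kW

59.6


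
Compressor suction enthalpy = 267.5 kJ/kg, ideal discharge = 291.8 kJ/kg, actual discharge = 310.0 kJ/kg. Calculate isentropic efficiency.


dh_ideal = 291.8 - 267.5 = 24.3 kJ/kg
dh_actual = 310.0 - 267.5 = 42.5 kJ/kg
eta_s = dh_ideal / dh_actual = 24.3 / 42.5
eta_s = 0.5718

0.5718


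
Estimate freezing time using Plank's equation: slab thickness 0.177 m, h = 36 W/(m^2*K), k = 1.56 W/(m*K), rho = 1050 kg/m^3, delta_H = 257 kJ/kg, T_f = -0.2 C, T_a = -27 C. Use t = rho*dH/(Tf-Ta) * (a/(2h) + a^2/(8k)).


dT = -0.2 - (-27) = 26.8 K
term1 = a/(2h) = 0.177/(2*36) = 0.002458333333
term2 = a^2/(8k) = 0.177^2/(8*1.56) = 0.002510336538
t = rho*dH*1000/dT * (term1 + term2)
t = 1050*257*1000/26.8 * (0.002458333333 + 0.002510336538)
t = 50030 s

50030


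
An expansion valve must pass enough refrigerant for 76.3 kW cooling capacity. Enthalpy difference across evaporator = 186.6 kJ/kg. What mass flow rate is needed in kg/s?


m_dot = Q / dh
m_dot = 76.3 / 186.6
m_dot = 0.4089 kg/s

0.4089


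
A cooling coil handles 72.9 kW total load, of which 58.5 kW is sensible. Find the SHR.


SHR = Q_sensible / Q_total
SHR = 58.5 / 72.9
SHR = 0.802

0.802


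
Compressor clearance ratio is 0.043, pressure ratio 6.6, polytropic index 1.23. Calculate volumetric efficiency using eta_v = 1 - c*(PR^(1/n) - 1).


PR^(1/n) = 6.6^(1/1.23) = 4.63762771
eta_v = 1 - 0.043 * (4.63762771 - 1)
eta_v = 0.8436

0.8436


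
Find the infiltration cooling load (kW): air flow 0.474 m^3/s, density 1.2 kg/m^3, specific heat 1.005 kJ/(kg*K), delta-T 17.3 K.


Q = V_dot * rho * cp * dT
Q = 0.474 * 1.2 * 1.005 * 17.3
Q = 9.889 kW

9.889


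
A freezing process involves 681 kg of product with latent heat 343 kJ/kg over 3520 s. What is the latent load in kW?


Q_lat = m * h_fg / t
Q_lat = 681 * 343 / 3520
Q_lat = 66.36 kW

66.36


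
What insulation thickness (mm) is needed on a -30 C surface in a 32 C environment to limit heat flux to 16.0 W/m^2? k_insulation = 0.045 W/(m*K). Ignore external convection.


dT = 32 - (-30) = 62 K
thickness = k * dT / q_max * 1000
thickness = 0.045 * 62 / 16.0 * 1000
thickness = 174.4 mm

174.4


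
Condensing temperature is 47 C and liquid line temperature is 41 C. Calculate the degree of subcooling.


Subcooling = T_cond - T_liquid
Subcooling = 47 - 41
Subcooling = 6 K

6


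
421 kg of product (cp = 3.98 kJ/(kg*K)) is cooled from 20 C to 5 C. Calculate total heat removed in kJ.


dT = 20 - (5) = 15 K
Q = m * cp * dT = 421 * 3.98 * 15
Q = 25134 kJ

25134


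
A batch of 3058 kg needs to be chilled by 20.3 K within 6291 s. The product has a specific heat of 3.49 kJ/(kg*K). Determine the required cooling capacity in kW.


Q = m * cp * dT / t
Q = 3058 * 3.49 * 20.3 / 6291
Q = 34.438 kW

34.438


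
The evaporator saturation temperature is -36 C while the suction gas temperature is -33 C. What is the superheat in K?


Superheat = T_suction - T_evap
Superheat = -33 - (-36)
Superheat = 3 K

3


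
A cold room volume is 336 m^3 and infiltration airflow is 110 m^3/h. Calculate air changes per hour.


ACH = flow / volume
ACH = 110 / 336
ACH = 0.327

0.327


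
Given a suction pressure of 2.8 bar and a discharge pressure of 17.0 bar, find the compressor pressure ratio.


PR = P_high / P_low
PR = 17.0 / 2.8
PR = 6.071

6.071


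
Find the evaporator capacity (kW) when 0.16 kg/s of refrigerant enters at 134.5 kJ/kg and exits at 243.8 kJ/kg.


dh = 243.8 - 134.5 = 109.3 kJ/kg
Q_evap = m_dot * dh = 0.16 * 109.3
Q_evap = 17.49 kW

17.49


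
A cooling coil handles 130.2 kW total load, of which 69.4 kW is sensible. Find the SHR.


SHR = Q_sensible / Q_total
SHR = 69.4 / 130.2
SHR = 0.533

0.533


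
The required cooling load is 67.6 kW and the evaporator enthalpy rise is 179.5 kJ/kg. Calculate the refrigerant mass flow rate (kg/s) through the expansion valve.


m_dot = Q / dh
m_dot = 67.6 / 179.5
m_dot = 0.3766 kg/s

0.3766


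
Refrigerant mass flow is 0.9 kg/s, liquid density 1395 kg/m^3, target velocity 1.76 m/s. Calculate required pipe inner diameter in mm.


A = m_dot / (rho * v) = 0.9 / (1395 * 1.76) = 0.000366568915 m^2
d = sqrt(4*A/pi) * 1000
d = 21.6 mm

21.6


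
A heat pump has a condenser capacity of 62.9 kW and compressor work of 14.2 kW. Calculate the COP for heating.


COP_hp = Q_cond / W
COP_hp = 62.9 / 14.2
COP_hp = 4.43

4.43


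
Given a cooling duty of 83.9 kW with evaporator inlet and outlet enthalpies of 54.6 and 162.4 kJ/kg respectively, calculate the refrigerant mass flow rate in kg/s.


dh = 162.4 - 54.6 = 107.8 kJ/kg
m_dot = Q / dh = 83.9 / 107.8 = 0.7783 kg/s

0.7783


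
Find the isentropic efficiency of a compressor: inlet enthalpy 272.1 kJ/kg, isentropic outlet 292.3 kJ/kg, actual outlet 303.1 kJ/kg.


dh_ideal = 292.3 - 272.1 = 20.2 kJ/kg
dh_actual = 303.1 - 272.1 = 31.0 kJ/kg
eta_s = dh_ideal / dh_actual = 20.2 / 31.0
eta_s = 0.6516

0.6516


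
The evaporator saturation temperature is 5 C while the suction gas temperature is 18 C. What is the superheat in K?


Superheat = T_suction - T_evap
Superheat = 18 - (5)
Superheat = 13 K

13


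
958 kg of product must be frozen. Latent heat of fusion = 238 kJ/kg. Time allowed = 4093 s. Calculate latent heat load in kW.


Q_lat = m * h_fg / t
Q_lat = 958 * 238 / 4093
Q_lat = 55.71 kW

55.71


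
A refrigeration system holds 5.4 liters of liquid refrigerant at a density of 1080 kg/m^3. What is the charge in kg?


Charge = V * rho / 1000
Charge = 5.4 * 1080 / 1000
Charge = 5.83 kg

5.83


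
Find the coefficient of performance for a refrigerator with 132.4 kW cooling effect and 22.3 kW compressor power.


COP = Q_evap / W
COP = 132.4 / 22.3
COP = 5.937

5.937


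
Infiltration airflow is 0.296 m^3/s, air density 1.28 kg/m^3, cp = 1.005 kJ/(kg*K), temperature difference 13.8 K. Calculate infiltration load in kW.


Q = V_dot * rho * cp * dT
Q = 0.296 * 1.28 * 1.005 * 13.8
Q = 5.255 kW

5.255


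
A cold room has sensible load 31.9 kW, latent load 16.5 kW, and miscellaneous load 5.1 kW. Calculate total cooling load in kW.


Q_total = Q_s + Q_l + Q_misc
Q_total = 31.9 + 16.5 + 5.1
Q_total = 53.5 kW

53.5


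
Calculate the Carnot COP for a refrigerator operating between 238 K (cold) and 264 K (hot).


dT = 264 - 238 = 26 K
COP_carnot = T_cold / dT = 238 / 26
COP_carnot = 9.154

9.154


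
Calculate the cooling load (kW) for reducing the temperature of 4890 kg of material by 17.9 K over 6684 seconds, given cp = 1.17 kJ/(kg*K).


Q = m * cp * dT / t
Q = 4890 * 1.17 * 17.9 / 6684
Q = 15.322 kW

15.322


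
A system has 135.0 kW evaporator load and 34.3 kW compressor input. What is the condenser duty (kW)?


Q_cond = Q_evap + W
Q_cond = 135.0 + 34.3
Q_cond = 169.3 kW

169.3


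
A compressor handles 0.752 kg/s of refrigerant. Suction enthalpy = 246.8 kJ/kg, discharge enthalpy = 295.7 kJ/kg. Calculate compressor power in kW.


dh = 295.7 - 246.8 = 48.9 kJ/kg
W = m_dot * dh = 0.752 * 48.9 = 36.77 kW

36.77


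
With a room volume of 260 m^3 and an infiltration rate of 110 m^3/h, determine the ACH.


ACH = flow / volume
ACH = 110 / 260
ACH = 0.423

0.423


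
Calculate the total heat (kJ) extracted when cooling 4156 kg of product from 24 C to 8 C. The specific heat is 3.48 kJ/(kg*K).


dT = 24 - (8) = 16 K
Q = m * cp * dT = 4156 * 3.48 * 16
Q = 231406 kJ

231406


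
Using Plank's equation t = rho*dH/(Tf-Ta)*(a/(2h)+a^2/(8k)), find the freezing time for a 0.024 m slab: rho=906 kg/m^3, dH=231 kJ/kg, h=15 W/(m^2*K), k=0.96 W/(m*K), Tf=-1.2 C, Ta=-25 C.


dT = -1.2 - (-25) = 23.8 K
term1 = a/(2h) = 0.024/(2*15) = 0.0008
term2 = a^2/(8k) = 0.024^2/(8*0.96) = 0.000075
t = rho*dH*1000/dT * (term1 + term2)
t = 906*231*1000/23.8 * (0.0008 + 0.000075)
t = 7694 s

7694


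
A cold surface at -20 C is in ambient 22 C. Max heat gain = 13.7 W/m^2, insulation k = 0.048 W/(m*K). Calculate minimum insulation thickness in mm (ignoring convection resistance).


dT = 22 - (-20) = 42 K
thickness = k * dT / q_max * 1000
thickness = 0.048 * 42 / 13.7 * 1000
thickness = 147.2 mm

147.2


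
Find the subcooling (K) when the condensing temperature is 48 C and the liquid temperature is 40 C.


Subcooling = T_cond - T_liquid
Subcooling = 48 - 40
Subcooling = 8 K

8


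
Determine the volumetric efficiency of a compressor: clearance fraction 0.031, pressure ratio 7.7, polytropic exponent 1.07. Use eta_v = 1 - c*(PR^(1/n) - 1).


PR^(1/n) = 7.7^(1/1.07) = 6.73745698
eta_v = 1 - 0.031 * (6.73745698 - 1)
eta_v = 0.8221

0.8221


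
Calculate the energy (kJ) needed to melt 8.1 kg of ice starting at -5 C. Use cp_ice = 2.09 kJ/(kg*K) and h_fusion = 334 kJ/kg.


Sensible heat = cp * dT = 2.09 * 5 = 10.45 kJ/kg
Total per kg = 10.45 + 334 = 344.45 kJ/kg
Q = m * total = 8.1 * 344.45
Q = 2790.0 kJ

2790.0


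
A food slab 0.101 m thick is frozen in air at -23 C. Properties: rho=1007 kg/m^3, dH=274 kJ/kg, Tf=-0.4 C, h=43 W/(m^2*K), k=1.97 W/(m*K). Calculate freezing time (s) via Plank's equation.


dT = -0.4 - (-23) = 22.6 K
term1 = a/(2h) = 0.101/(2*43) = 0.001174418605
term2 = a^2/(8k) = 0.101^2/(8*1.97) = 0.0006472715736
t = rho*dH*1000/dT * (term1 + term2)
t = 1007*274*1000/22.6 * (0.001174418605 + 0.0006472715736)
t = 22241 s

22241


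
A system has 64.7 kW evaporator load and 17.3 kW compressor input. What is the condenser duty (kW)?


Q_cond = Q_evap + W
Q_cond = 64.7 + 17.3
Q_cond = 82.0 kW

82.0


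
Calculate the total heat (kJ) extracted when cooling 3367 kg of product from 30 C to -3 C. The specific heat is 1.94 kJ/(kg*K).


dT = 30 - (-3) = 33 K
Q = m * cp * dT = 3367 * 1.94 * 33
Q = 215555 kJ

215555


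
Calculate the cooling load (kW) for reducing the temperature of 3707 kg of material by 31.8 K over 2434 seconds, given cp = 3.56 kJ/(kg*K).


Q = m * cp * dT / t
Q = 3707 * 3.56 * 31.8 / 2434
Q = 172.417 kW

172.417


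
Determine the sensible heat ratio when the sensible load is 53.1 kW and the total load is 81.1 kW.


SHR = Q_sensible / Q_total
SHR = 53.1 / 81.1
SHR = 0.655

0.655


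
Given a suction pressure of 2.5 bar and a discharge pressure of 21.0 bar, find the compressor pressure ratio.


PR = P_high / P_low
PR = 21.0 / 2.5
PR = 8.4

8.4


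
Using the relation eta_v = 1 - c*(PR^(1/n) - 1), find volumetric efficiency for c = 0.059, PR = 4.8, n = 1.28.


PR^(1/n) = 4.8^(1/1.28) = 3.40580451
eta_v = 1 - 0.059 * (3.40580451 - 1)
eta_v = 0.8581

0.8581


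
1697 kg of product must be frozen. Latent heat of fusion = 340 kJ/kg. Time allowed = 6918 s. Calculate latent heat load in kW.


Q_lat = m * h_fg / t
Q_lat = 1697 * 340 / 6918
Q_lat = 83.4 kW

83.4


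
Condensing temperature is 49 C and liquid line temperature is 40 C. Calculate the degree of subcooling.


Subcooling = T_cond - T_liquid
Subcooling = 49 - 40
Subcooling = 9 K

9


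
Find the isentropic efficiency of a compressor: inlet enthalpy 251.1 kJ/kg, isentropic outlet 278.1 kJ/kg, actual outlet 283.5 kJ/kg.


dh_ideal = 278.1 - 251.1 = 27.0 kJ/kg
dh_actual = 283.5 - 251.1 = 32.4 kJ/kg
eta_s = dh_ideal / dh_actual = 27.0 / 32.4
eta_s = 0.8333

0.8333


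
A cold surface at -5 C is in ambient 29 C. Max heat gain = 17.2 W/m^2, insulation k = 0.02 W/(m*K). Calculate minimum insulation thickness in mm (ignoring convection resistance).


dT = 29 - (-5) = 34 K
thickness = k * dT / q_max * 1000
thickness = 0.02 * 34 / 17.2 * 1000
thickness = 39.5 mm

39.5


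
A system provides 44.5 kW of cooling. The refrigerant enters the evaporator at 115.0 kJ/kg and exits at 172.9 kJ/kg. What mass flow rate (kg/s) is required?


dh = 172.9 - 115.0 = 57.9 kJ/kg
m_dot = Q / dh = 44.5 / 57.9 = 0.7686 kg/s

0.7686


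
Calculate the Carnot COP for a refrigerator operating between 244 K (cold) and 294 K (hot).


dT = 294 - 244 = 50 K
COP_carnot = T_cold / dT = 244 / 50
COP_carnot = 4.88

4.88


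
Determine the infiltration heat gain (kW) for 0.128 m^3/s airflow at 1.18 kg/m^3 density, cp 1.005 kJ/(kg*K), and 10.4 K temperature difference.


Q = V_dot * rho * cp * dT
Q = 0.128 * 1.18 * 1.005 * 10.4
Q = 1.579 kW

1.579


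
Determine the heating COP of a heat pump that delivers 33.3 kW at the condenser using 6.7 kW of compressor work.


COP_hp = Q_cond / W
COP_hp = 33.3 / 6.7
COP_hp = 4.97

4.97


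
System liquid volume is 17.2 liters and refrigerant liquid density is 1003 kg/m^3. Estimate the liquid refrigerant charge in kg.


Charge = V * rho / 1000
Charge = 17.2 * 1003 / 1000
Charge = 17.25 kg

17.25


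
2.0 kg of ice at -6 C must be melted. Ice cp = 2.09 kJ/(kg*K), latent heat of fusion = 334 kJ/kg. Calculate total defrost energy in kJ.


Sensible heat = cp * dT = 2.09 * 6 = 12.54 kJ/kg
Total per kg = 12.54 + 334 = 346.54 kJ/kg
Q = m * total = 2.0 * 346.54
Q = 693.1 kJ

693.1


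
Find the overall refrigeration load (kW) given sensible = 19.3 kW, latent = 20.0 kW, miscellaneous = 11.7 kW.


Q_total = Q_s + Q_l + Q_misc
Q_total = 19.3 + 20.0 + 11.7
Q_total = 51.0 kW

51.0


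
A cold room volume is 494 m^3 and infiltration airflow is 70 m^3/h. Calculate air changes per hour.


ACH = flow / volume
ACH = 70 / 494
ACH = 0.142

0.142


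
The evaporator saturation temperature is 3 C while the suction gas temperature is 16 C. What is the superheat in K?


Superheat = T_suction - T_evap
Superheat = 16 - (3)
Superheat = 13 K

13


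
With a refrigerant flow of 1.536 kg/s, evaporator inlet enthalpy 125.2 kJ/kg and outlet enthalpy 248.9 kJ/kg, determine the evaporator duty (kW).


dh = 248.9 - 125.2 = 123.7 kJ/kg
Q_evap = m_dot * dh = 1.536 * 123.7
Q_evap = 190.0 kW

190.0


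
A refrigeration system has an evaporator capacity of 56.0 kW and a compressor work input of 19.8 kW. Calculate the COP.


COP = Q_evap / W
COP = 56.0 / 19.8
COP = 2.828

2.828


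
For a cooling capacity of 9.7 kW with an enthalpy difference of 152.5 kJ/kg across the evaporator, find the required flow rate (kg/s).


m_dot = Q / dh
m_dot = 9.7 / 152.5
m_dot = 0.0636 kg/s

0.0636


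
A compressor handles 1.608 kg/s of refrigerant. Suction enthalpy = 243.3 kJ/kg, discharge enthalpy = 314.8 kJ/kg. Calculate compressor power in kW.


dh = 314.8 - 243.3 = 71.5 kJ/kg
W = m_dot * dh = 1.608 * 71.5 = 114.97 kW

114.97


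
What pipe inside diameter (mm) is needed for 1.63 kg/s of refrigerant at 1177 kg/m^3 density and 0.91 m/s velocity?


A = m_dot / (rho * v) = 1.63 / (1177 * 0.91) = 0.001521842643 m^2
d = sqrt(4*A/pi) * 1000
d = 44.0 mm

44.0


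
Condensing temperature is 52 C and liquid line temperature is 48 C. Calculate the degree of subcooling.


Subcooling = T_cond - T_liquid
Subcooling = 52 - 48
Subcooling = 4 K

4


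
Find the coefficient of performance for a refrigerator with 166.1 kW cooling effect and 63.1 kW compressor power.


COP = Q_evap / W
COP = 166.1 / 63.1
COP = 2.632

2.632


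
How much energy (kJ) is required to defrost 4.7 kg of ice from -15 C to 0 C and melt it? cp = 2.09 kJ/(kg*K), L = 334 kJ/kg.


Sensible heat = cp * dT = 2.09 * 15 = 31.35 kJ/kg
Total per kg = 31.35 + 334 = 365.35 kJ/kg
Q = m * total = 4.7 * 365.35
Q = 1717.1 kJ

1717.1


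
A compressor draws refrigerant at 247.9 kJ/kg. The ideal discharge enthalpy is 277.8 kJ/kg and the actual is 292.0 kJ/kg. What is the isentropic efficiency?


dh_ideal = 277.8 - 247.9 = 29.9 kJ/kg
dh_actual = 292.0 - 247.9 = 44.1 kJ/kg
eta_s = dh_ideal / dh_actual = 29.9 / 44.1
eta_s = 0.678

0.678


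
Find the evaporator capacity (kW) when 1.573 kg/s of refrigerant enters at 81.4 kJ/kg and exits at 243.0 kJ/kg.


dh = 243.0 - 81.4 = 161.6 kJ/kg
Q_evap = m_dot * dh = 1.573 * 161.6
Q_evap = 254.2 kW

254.2


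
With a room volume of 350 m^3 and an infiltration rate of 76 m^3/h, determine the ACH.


ACH = flow / volume
ACH = 76 / 350
ACH = 0.217

0.217


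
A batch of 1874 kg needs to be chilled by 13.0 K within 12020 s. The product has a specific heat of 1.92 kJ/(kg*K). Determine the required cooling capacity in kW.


Q = m * cp * dT / t
Q = 1874 * 1.92 * 13.0 / 12020
Q = 3.891 kW

3.891


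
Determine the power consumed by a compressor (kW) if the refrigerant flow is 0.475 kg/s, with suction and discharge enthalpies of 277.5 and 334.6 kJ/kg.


dh = 334.6 - 277.5 = 57.1 kJ/kg
W = m_dot * dh = 0.475 * 57.1 = 27.12 kW

27.12


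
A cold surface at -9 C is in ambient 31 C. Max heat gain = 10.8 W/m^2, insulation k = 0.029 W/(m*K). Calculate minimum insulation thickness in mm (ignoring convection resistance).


dT = 31 - (-9) = 40 K
thickness = k * dT / q_max * 1000
thickness = 0.029 * 40 / 10.8 * 1000
thickness = 107.4 mm

107.4


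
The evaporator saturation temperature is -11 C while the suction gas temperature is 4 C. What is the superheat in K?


Superheat = T_suction - T_evap
Superheat = 4 - (-11)
Superheat = 15 K

15


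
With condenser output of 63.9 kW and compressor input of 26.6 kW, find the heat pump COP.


COP_hp = Q_cond / W
COP_hp = 63.9 / 26.6
COP_hp = 2.402

2.402


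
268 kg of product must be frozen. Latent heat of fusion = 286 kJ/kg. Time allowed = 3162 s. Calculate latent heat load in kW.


Q_lat = m * h_fg / t
Q_lat = 268 * 286 / 3162
Q_lat = 24.24 kW

24.24


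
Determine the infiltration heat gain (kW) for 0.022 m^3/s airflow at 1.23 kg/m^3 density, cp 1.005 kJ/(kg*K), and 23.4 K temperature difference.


Q = V_dot * rho * cp * dT
Q = 0.022 * 1.23 * 1.005 * 23.4
Q = 0.636 kW

0.636


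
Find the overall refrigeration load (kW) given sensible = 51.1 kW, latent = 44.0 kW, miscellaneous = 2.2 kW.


Q_total = Q_s + Q_l + Q_misc
Q_total = 51.1 + 44.0 + 2.2
Q_total = 97.3 kW

97.3


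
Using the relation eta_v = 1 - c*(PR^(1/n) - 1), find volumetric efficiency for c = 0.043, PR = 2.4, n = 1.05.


PR^(1/n) = 2.4^(1/1.05) = 2.30200331
eta_v = 1 - 0.043 * (2.30200331 - 1)
eta_v = 0.944

0.944


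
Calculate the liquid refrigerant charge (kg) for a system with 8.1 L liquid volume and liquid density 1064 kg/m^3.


Charge = V * rho / 1000
Charge = 8.1 * 1064 / 1000
Charge = 8.62 kg

8.62


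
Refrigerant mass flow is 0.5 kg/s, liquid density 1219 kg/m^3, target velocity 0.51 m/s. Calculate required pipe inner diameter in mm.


A = m_dot / (rho * v) = 0.5 / (1219 * 0.51) = 0.0008042593576 m^2
d = sqrt(4*A/pi) * 1000
d = 32.0 mm

32.0


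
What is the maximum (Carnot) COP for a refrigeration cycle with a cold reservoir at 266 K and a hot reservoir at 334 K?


dT = 334 - 266 = 68 K
COP_carnot = T_cold / dT = 266 / 68
COP_carnot = 3.912

3.912


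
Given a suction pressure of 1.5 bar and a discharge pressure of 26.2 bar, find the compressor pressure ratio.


PR = P_high / P_low
PR = 26.2 / 1.5
PR = 17.467

17.467


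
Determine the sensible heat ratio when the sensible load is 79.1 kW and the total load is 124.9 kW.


SHR = Q_sensible / Q_total
SHR = 79.1 / 124.9
SHR = 0.633

0.633


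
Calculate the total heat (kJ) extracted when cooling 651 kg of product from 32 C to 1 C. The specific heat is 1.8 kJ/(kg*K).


dT = 32 - (1) = 31 K
Q = m * cp * dT = 651 * 1.8 * 31
Q = 36326 kJ

36326


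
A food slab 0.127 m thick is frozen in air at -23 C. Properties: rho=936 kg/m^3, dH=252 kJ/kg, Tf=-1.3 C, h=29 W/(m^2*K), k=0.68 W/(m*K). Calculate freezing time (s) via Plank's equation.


dT = -1.3 - (-23) = 21.7 K
term1 = a/(2h) = 0.127/(2*29) = 0.002189655172
term2 = a^2/(8k) = 0.127^2/(8*0.68) = 0.002964889706
t = rho*dH*1000/dT * (term1 + term2)
t = 936*252*1000/21.7 * (0.002189655172 + 0.002964889706)
t = 56028 s

56028


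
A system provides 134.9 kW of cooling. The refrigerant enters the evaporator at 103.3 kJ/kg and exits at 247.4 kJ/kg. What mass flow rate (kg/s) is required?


dh = 247.4 - 103.3 = 144.1 kJ/kg
m_dot = Q / dh = 134.9 / 144.1 = 0.9362 kg/s

0.9362


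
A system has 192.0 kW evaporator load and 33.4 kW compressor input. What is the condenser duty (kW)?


Q_cond = Q_evap + W
Q_cond = 192.0 + 33.4
Q_cond = 225.4 kW

225.4


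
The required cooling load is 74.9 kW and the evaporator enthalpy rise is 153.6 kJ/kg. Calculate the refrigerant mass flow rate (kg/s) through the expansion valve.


m_dot = Q / dh
m_dot = 74.9 / 153.6
m_dot = 0.4876 kg/s

0.4876


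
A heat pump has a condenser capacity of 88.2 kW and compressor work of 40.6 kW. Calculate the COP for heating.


COP_hp = Q_cond / W
COP_hp = 88.2 / 40.6
COP_hp = 2.172

2.172


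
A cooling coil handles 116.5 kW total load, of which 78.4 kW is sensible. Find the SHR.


SHR = Q_sensible / Q_total
SHR = 78.4 / 116.5
SHR = 0.673

0.673


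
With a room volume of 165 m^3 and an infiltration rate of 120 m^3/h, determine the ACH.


ACH = flow / volume
ACH = 120 / 165
ACH = 0.727

0.727


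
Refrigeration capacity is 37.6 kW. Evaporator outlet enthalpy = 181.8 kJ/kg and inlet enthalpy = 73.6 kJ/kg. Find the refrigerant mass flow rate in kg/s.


dh = 181.8 - 73.6 = 108.2 kJ/kg
m_dot = Q / dh = 37.6 / 108.2 = 0.3475 kg/s

0.3475


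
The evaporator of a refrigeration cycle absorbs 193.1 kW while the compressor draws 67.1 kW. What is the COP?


COP = Q_evap / W
COP = 193.1 / 67.1
COP = 2.878

2.878


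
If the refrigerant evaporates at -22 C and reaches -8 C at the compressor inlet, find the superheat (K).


Superheat = T_suction - T_evap
Superheat = -8 - (-22)
Superheat = 14 K

14


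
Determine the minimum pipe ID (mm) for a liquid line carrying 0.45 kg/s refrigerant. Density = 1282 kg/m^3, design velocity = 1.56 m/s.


A = m_dot / (rho * v) = 0.45 / (1282 * 1.56) = 0.0002250090004 m^2
d = sqrt(4*A/pi) * 1000
d = 16.9 mm

16.9


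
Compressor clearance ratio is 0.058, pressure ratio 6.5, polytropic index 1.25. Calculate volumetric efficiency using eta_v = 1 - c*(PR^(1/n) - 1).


PR^(1/n) = 6.5^(1/1.25) = 4.4702384
eta_v = 1 - 0.058 * (4.4702384 - 1)
eta_v = 0.7987

0.7987


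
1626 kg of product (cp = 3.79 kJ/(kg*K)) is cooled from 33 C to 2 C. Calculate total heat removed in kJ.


dT = 33 - (2) = 31 K
Q = m * cp * dT = 1626 * 3.79 * 31
Q = 191039 kJ

191039


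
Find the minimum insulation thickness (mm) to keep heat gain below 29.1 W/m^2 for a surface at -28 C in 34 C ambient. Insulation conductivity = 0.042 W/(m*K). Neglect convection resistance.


dT = 34 - (-28) = 62 K
thickness = k * dT / q_max * 1000
thickness = 0.042 * 62 / 29.1 * 1000
thickness = 89.5 mm

89.5


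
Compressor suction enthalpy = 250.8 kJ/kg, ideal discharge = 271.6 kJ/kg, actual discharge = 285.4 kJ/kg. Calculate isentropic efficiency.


dh_ideal = 271.6 - 250.8 = 20.8 kJ/kg
dh_actual = 285.4 - 250.8 = 34.6 kJ/kg
eta_s = dh_ideal / dh_actual = 20.8 / 34.6
eta_s = 0.6012

0.6012
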